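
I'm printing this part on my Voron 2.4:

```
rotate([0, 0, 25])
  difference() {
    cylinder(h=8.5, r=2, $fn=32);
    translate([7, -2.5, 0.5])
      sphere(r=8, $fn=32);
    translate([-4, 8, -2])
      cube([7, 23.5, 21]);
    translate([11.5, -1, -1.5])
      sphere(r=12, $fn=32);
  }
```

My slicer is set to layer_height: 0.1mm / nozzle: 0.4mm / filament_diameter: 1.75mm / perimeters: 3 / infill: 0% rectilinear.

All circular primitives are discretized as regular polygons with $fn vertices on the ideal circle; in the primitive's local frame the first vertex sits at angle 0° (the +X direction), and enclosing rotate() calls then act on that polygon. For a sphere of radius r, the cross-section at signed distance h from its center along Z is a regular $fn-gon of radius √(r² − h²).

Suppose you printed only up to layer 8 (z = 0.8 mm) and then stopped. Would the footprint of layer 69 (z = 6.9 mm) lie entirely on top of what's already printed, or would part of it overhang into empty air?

Compare the two slices. At z = 0.8: the cylinder: section is a regular 32-gon, circumradius r=2 (area = (32/2)·2.000²·sin(360°/32) = 12.49 mm²); the sphere at (7, -2.5): section is a regular 32-gon, circumradius = √(r²−h²) = √(8²−0.3²) = 7.994 (area = (32/2)·7.994²·sin(360°/32) = 199.49 mm²); the cube at (-4, 8) (footprint 7×23.5) is included at this height (area 164.50 mm²); the r=12 sphere at (11.5, -1) slices to a regular 32-gon of circumradius 11.778 (√(r²−h²) with h=2.3 from center) (area = (32/2)·11.778²·sin(360°/32) = 432.98 mm²); After the difference (first − rest): starting from the r=2 cylinder (12.49 mm²), the r=8 sphere at (7, -2.5) partially overlaps it — only the 8.04 mm² overlap (of its 199.49 mm²) is removed, clipping the outline; the 7×23.5 cube at (-4, 8) misses the remaining region (no effect); the r=12 sphere at (11.5, -1) partially overlaps it — only the 0.10 mm² overlap (of its 432.98 mm²) is removed, clipping the outline — area = 4.35 mm²; (whole slice rotated 25° about Z — lengths, areas and connectivity unchanged). At z = 6.9: the r=2 cylinder gives a regular 32-gon of circumradius 2 (constant along its height) (area = (32/2)·2.000²·sin(360°/32) = 12.49 mm²); the sphere at (7, -2.5): section is a regular 32-gon, circumradius = √(r²−h²) = √(8²−6.4²) = 4.800 (area = (32/2)·4.800²·sin(360°/32) = 71.92 mm²); the 7×23.5 cube at (-4, 8) contributes its full rectangle (area 164.50 mm²); the r=12 sphere at (11.5, -1) slices to a regular 32-gon of circumradius 8.570 (√(r²−h²) with h=8.4 from center) (area = (32/2)·8.570²·sin(360°/32) = 229.24 mm²); Taking the first minus the rest: starting from the r=2 cylinder (12.49 mm²), the r=8 sphere at (7, -2.5) misses the remaining region (no effect); the 7×23.5 cube at (-4, 8) misses the remaining region (no effect); the r=12 sphere at (11.5, -1) misses the remaining region (no effect) — area = 12.49 mm²; (rotated 25° about Z; rotation is an isometry so areas/perimeters/island counts are preserved). Checking containment: at z = 6.9 the cross-section extends beyond the z = 0.8 cross-section by about 8.14 mm².

part overhangs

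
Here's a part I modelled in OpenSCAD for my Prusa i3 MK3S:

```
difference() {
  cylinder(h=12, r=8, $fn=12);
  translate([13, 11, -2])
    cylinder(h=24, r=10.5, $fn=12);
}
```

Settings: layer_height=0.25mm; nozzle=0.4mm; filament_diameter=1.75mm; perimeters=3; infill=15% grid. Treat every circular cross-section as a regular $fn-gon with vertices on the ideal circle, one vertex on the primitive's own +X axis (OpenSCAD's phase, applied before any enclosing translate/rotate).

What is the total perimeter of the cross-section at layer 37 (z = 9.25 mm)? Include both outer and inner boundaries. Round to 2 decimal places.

49.57 mm

At z = 9.25 mm: the r=8 cylinder contributes a regular 12-gon of circumradius 8 (perimeter = 2·12·8.000·sin(180°/12) = 49.69 mm); the r=10.5 cylinder at (13, 11) contributes a regular 12-gon of circumradius 10.5 (perimeter = 2·12·10.500·sin(180°/12) = 65.22 mm); Subtracting the remaining from the first: starting from the r=8 cylinder, the r=10.5 cylinder at (13, 11) partially overlaps it — only the 4.34 mm² overlap (of its 330.75 mm²) is removed, clipping the outline — boundary = 49.57 mm. Overall, the cross-section is a single solid region. Total boundary length (outer) = 49.57 mm.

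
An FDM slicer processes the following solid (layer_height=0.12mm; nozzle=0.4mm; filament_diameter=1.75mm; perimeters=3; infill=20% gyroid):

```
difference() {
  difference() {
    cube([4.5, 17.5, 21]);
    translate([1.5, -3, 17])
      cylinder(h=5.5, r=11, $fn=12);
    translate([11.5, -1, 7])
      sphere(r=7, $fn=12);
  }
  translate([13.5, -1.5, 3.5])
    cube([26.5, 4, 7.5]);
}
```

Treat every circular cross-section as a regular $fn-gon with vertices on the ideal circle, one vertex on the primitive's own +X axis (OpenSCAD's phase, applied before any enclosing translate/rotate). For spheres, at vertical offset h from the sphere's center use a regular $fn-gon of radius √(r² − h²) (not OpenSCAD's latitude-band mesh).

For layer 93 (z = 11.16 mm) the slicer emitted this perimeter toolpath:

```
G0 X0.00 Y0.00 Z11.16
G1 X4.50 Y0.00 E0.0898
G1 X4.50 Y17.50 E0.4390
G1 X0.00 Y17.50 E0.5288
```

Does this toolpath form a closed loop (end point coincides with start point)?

no

Start point (G0): (0.00, 0.00). End point (last G1): the path does not return to the start — open.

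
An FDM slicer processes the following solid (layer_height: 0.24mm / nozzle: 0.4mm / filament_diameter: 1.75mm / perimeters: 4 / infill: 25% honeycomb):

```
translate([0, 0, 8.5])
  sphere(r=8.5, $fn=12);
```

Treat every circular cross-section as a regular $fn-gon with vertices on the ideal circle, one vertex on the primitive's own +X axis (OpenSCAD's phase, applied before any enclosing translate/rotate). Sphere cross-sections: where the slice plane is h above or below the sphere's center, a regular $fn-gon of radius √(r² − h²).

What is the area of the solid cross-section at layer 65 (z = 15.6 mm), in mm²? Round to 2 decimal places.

65.52 mm²

At z = 15.6 mm: the r=8.5 sphere contributes a regular 12-gon of circumradius √(8.5²−7.1²) = 4.673 (area = (12/2)·4.673²·sin(360°/12) = 65.52 mm²). Overall, the cross-section is a single solid region. Net area = 65.52 mm².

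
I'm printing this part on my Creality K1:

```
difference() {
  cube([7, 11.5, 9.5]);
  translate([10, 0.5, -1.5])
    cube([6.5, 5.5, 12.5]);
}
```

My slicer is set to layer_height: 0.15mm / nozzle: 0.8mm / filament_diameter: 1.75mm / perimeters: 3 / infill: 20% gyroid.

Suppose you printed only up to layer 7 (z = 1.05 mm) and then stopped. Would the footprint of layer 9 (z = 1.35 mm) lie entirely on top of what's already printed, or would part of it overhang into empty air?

entirely on top

Compare the two slices. At z = 1.05: the cube is present — its section is the full 7×11.5 rectangle (area 80.50 mm²); the 6.5×5.5 cube at (10, 0.5) contributes its full rectangle (area 35.75 mm²); Taking the first minus the rest: starting from the 7×11.5 cube (80.50 mm²), the 6.5×5.5 cube at (10, 0.5) misses the remaining region (no effect) — area = 80.50 mm². At z = 1.35: the cube is present — its section is the full 7×11.5 rectangle (area 80.50 mm²); the cube at (10, 0.5) is present — its section is the full 6.5×5.5 rectangle (area 35.75 mm²); Subtracting the remaining from the first: starting from the 7×11.5 cube (80.50 mm²), the 6.5×5.5 cube at (10, 0.5) misses the remaining region (no effect) — area = 80.50 mm². Checking containment: the cross-section at z = 1.35 is a subset of the cross-section at z = 1.05.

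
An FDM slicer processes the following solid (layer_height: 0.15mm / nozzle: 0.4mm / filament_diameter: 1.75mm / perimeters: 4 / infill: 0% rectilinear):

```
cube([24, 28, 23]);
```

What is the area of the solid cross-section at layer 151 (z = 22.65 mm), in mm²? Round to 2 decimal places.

672.00 mm²

At z = 22.65 mm: the 24×28 cube contributes its full rectangle (area 672.00 mm²). Overall, the cross-section is a single solid region. Net area = 672.00 mm².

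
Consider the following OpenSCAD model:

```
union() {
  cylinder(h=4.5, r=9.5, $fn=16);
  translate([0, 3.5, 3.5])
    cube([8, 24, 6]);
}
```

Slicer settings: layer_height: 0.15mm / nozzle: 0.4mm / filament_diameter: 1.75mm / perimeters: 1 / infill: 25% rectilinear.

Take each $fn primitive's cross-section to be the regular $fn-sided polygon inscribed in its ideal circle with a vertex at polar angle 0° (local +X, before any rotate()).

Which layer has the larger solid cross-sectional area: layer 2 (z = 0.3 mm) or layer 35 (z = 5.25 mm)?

layer 2 (z = 0.3 mm)

Layer 2 (z = 0.3): the r=9.5 cylinder contributes a regular 16-gon of circumradius 9.5 (area = (16/2)·9.500²·sin(360°/16) = 276.30 mm²); the cube at (0, 3.5) does not reach this height (z outside [3.5, 9.5]); Taking the union: only the r=9.5 cylinder is present, so the union is just that shape — area = 276.30 mm². So its area = 276.30 mm². Layer 35 (z = 5.25): the cylinder is absent (z outside [0, 4.5]); the 8×24 cube at (0, 3.5) contributes its full rectangle (area 192.00 mm²); Merging all regions: only the 8×24 cube at (0, 3.5) is present, so the union is just that shape — area = 192.00 mm². So its area = 192.00 mm². Layer 2 is larger (276.30 vs 192.00 mm²).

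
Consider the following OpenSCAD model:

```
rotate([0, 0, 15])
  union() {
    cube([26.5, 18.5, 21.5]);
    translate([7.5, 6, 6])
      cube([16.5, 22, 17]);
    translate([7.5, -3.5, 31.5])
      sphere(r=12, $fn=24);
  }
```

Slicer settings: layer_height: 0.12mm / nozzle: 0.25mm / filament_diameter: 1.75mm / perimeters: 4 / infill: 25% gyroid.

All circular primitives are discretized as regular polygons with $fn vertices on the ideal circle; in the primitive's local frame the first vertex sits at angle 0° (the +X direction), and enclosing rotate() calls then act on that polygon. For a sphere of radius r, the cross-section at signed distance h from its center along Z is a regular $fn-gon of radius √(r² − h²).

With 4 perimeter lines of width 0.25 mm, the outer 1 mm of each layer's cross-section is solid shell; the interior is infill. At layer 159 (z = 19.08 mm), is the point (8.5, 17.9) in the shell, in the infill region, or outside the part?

At z = 19.08 mm: the cube (footprint 26.5×18.5) is included at this height; the cube at (7.5, 6) (footprint 16.5×22) is included at this height; the sphere at (7.5, -3.5) does not reach this height (|z−center|=12.420 > r=12); Combining (union): the regions partially overlap (shared area 206.25 mm²), so overlapping operands fuse into one piece — 1 connected region; (whole slice rotated 15° about Z — lengths, areas and connectivity unchanged). Overall, the cross-section is a single solid region. Undo the 15° rotation: the query point maps to (12.843, 15.090) in the un-rotated model frame. The nearest boundary edge runs (0.00, 18.50)→(7.50, 18.50); distance from the point to it = 6.34 mm. The point is inside the cross-section and 6.34 mm from the nearest boundary — more than the 1 mm shell width (4 × 0.25), so it's in the infill interior.

infill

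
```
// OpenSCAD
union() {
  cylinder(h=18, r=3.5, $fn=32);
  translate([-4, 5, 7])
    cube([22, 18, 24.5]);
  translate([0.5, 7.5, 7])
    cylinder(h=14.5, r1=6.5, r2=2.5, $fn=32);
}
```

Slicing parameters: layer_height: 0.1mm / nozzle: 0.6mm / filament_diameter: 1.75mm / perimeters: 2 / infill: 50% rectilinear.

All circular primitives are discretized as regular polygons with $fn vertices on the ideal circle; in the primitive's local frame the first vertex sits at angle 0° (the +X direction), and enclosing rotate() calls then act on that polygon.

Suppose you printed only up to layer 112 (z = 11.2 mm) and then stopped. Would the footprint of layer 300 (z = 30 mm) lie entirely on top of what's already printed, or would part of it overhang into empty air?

entirely on top

Compare the two slices. At z = 11.2: the r=3.5 cylinder contributes a regular 32-gon of circumradius 3.5 (area = (32/2)·3.500²·sin(360°/32) = 38.24 mm²); the cube at (-4, 5) (footprint 22×18) is included at this height (area 396.00 mm²); the cone at (0.5, 7.5) (r1=6.5→r2=2.5) has section circumradius 5.341 here — a regular 32-gon (area = (32/2)·5.341²·sin(360°/32) = 89.06 mm²); Combining (union): the regions partially overlap — summed areas 523.29 mm² minus the doubly-counted overlap 70.92 mm² gives 452.37 mm² — area = 452.37 mm². At z = 30: the cylinder is not intersected at this z (z outside [0, 18]); the 22×18 cube at (-4, 5) contributes its full rectangle (area 396.00 mm²); the cone at (0.5, 7.5) does not reach this height (z outside [7, 21.5]); Merging all regions: only the 22×18 cube at (-4, 5) is present, so the union is just that shape — area = 396.00 mm². Checking containment: the cross-section at z = 30 is a subset of the cross-section at z = 11.2.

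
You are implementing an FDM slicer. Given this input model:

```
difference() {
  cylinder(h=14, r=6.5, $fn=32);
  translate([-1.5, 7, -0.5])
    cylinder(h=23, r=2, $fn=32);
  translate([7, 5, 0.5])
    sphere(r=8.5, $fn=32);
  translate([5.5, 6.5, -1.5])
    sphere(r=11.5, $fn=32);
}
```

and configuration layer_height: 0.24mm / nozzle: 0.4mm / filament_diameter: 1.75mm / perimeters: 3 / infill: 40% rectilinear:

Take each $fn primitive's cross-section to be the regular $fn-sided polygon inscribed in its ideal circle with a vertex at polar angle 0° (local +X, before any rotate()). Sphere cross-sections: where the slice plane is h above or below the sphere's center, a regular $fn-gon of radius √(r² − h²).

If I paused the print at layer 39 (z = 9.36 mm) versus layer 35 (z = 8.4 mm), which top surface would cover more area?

Layer 39 (z = 9.36): the r=6.5 cylinder gives a regular 32-gon of circumradius 6.5 (constant along its height) (area = (32/2)·6.500²·sin(360°/32) = 131.88 mm²); the r=2 cylinder at (-1.5, 7) contributes a regular 32-gon of circumradius 2 (area = (32/2)·2.000²·sin(360°/32) = 12.49 mm²); the sphere at (7, 5) is absent (|z−center|=8.860 > r=8.5); the r=11.5 sphere at (5.5, 6.5) slices to a regular 32-gon of circumradius 3.783 (√(r²−h²) with h=10.86 from center) (area = (32/2)·3.783²·sin(360°/32) = 44.67 mm²); Taking the first minus the rest: starting from the r=6.5 cylinder (131.88 mm²), the r=2 cylinder at (-1.5, 7) partially overlaps it — only the 3.27 mm² overlap (of its 12.49 mm²) is removed, clipping the outline; the r=11.5 sphere at (5.5, 6.5) partially overlaps it — only the 6.42 mm² overlap (of its 44.67 mm²) is removed, clipping the outline — area = 122.19 mm². So its area = 122.19 mm². Layer 35 (z = 8.4): the r=6.5 cylinder gives a regular 32-gon of circumradius 6.5 (constant along its height) (area = (32/2)·6.500²·sin(360°/32) = 131.88 mm²); the cylinder at (-1.5, 7): section is a regular 32-gon, circumradius r=2 (area = (32/2)·2.000²·sin(360°/32) = 12.49 mm²); the r=8.5 sphere at (7, 5) slices to a regular 32-gon of circumradius 3.137 (√(r²−h²) with h=7.9 from center) (area = (32/2)·3.137²·sin(360°/32) = 30.72 mm²); the r=11.5 sphere at (5.5, 6.5) slices to a regular 32-gon of circumradius 5.851 (√(r²−h²) with h=9.9 from center) (area = (32/2)·5.851²·sin(360°/32) = 106.88 mm²); Taking the first minus the rest: starting from the r=6.5 cylinder (131.88 mm²), the r=2 cylinder at (-1.5, 7) partially overlaps it — only the 3.27 mm² overlap (of its 12.49 mm²) is removed, clipping the outline; the r=8.5 sphere at (7, 5) partially overlaps it — only the 2.68 mm² overlap (of its 30.72 mm²) is removed, clipping the outline; the r=11.5 sphere at (5.5, 6.5) partially overlaps it — only the 20.10 mm² overlap (of its 106.88 mm²) is removed, clipping the outline — area = 105.82 mm². So its area = 105.82 mm². Layer 39 is larger (122.19 vs 105.82 mm²).

layer 39 (z = 9.36 mm)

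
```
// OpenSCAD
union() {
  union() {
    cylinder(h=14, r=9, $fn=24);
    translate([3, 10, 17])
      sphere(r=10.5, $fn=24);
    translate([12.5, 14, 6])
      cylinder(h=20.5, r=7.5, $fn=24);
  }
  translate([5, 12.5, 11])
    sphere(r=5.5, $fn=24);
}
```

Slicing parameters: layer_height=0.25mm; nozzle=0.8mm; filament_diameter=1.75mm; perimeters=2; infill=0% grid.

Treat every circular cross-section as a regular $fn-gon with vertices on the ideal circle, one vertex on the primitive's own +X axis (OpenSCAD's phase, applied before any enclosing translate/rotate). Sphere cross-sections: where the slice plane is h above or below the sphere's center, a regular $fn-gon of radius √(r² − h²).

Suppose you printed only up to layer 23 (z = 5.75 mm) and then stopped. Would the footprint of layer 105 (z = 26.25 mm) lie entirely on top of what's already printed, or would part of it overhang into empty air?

Compare the two slices. At z = 5.75: the r=9 cylinder gives a regular 24-gon of circumradius 9 (constant along its height) (area = (24/2)·9.000²·sin(360°/24) = 251.57 mm²); the sphere at (3, 10) is not intersected at this z (|z−center|=11.250 > r=10.5); the cylinder at (12.5, 14) is absent (z outside [6, 26.5]); Combining (union): only the r=9 cylinder is present, so the union is just that shape — area = 251.57 mm²; the sphere at (5, 12.5): section is a regular 24-gon, circumradius = √(r²−h²) = √(5.5²−5.25²) = 1.639 (area = (24/2)·1.639²·sin(360°/24) = 8.35 mm²); Combining (union): the 2 present regions are separate (no shared area or edge), so areas and boundary lengths simply add and each stays a separate island — area = 259.92 mm². At z = 26.25: the cylinder is absent (z outside [0, 14]); the r=10.5 sphere at (3, 10) slices to a regular 24-gon of circumradius 4.969 (√(r²−h²) with h=9.25 from center) (area = (24/2)·4.969²·sin(360°/24) = 76.68 mm²); the r=7.5 cylinder at (12.5, 14) contributes a regular 24-gon of circumradius 7.5 (area = (24/2)·7.500²·sin(360°/24) = 174.70 mm²); Combining (union): the regions partially overlap — summed areas 251.38 mm² minus the doubly-counted overlap 9.54 mm² gives 241.84 mm² — area = 241.84 mm²; the sphere at (5, 12.5) is not intersected at this z (|z−center|=15.250 > r=5.5); Merging all regions: only that combined region is present, so the union is just that shape — area = 241.84 mm². Checking containment: at z = 26.25 the cross-section extends beyond the z = 5.75 cross-section by about 213.17 mm².

part overhangs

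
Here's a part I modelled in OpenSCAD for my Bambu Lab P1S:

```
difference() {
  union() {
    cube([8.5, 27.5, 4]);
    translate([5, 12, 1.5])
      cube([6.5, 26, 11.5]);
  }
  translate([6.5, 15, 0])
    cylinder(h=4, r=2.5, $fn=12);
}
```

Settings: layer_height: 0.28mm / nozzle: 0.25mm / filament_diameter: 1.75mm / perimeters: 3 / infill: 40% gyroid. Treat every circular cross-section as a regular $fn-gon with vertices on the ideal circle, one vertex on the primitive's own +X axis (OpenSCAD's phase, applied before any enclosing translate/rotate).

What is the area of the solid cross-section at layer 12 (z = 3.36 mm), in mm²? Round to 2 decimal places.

At z = 3.36 mm: the cube (footprint 8.5×27.5) is included at this height (area 233.75 mm²); the cube at (5, 12) (footprint 6.5×26) is included at this height (area 169.00 mm²); Combining (union): the regions partially overlap — summed areas 402.75 mm² minus the doubly-counted overlap 54.25 mm² gives 348.50 mm² — area = 348.50 mm²; the cylinder at (6.5, 15): section is a regular 12-gon, circumradius r=2.5 (area = (12/2)·2.500²·sin(360°/12) = 18.75 mm²); Subtracting the remaining from the first: starting from the result so far (348.50 mm²), the r=2.5 cylinder at (6.5, 15) lies wholly inside it (removes its full 18.75 mm² and its 15.53 mm outline becomes a hole wall) — area = 329.75 mm². Overall, the cross-section is one region with 1 hole. Net area = 329.75 mm².

329.75 mm²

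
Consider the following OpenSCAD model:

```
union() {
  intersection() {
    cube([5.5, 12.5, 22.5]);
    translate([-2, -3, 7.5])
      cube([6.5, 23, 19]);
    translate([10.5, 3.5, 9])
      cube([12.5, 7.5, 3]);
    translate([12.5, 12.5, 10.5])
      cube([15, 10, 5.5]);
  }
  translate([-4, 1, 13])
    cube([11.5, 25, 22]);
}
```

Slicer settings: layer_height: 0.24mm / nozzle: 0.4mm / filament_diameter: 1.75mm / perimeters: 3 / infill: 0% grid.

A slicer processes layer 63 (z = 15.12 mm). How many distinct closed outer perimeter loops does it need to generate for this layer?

1

At z = 15.12 mm: the 5.5×12.5 cube contributes its full rectangle; the 6.5×23 cube at (-2, -3) contributes its full rectangle; the cube at (10.5, 3.5) is not intersected at this z (z outside [9, 12]); the cube at (12.5, 12.5) (footprint 15×10) is included at this height; Taking the intersection: at least one operand is absent at this height, so nothing remains; the cube at (-4, 1) is present — its section is the full 11.5×25 rectangle; Taking the union: only the 11.5×25 cube at (-4, 1) is present, so the union is just that shape — 1 connected region. The result has 1 disconnected region.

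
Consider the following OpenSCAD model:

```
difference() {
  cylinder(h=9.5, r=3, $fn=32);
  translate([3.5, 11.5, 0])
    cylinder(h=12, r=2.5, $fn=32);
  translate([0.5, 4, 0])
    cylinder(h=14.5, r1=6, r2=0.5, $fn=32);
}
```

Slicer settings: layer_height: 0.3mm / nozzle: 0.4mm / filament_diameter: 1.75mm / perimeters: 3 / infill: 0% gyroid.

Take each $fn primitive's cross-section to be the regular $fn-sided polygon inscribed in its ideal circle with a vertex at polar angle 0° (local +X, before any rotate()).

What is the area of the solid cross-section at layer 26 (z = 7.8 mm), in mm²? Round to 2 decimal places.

21.93 mm²

At z = 7.8 mm: the cylinder: section is a regular 32-gon, circumradius r=3 (area = (32/2)·3.000²·sin(360°/32) = 28.09 mm²); the cylinder at (3.5, 11.5): section is a regular 32-gon, circumradius r=2.5 (area = (32/2)·2.500²·sin(360°/32) = 19.51 mm²); the cone at (0.5, 4) contributes a regular 32-gon of circumradius 3.041 (interpolated between r1=6 and r2=0.5 at t=0.538) (area = (32/2)·3.041²·sin(360°/32) = 28.87 mm²); Subtracting the remaining from the first: starting from the r=3 cylinder (28.09 mm²), the r=2.5 cylinder at (3.5, 11.5) misses the remaining region (no effect); the cone at (0.5, 4) partially overlaps it — only the 6.16 mm² overlap (of its 28.87 mm²) is removed, clipping the outline — area = 21.93 mm². Overall, the cross-section is a single solid region. Net area = 21.93 mm².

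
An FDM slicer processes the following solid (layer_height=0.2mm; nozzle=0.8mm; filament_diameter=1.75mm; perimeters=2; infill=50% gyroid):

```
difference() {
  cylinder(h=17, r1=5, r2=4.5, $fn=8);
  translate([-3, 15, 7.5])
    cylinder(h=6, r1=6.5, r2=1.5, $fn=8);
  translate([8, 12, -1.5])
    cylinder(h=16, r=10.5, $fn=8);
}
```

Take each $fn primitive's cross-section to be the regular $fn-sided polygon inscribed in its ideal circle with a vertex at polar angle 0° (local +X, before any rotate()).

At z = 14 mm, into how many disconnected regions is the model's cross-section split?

At z = 14 mm: the cone: at t=0.824 of its height the radius interpolates to r₁+(r₂−r₁)t = 4.588, giving a regular 8-gon of that circumradius; the cone at (-3, 15) is absent (z outside [7.5, 13.5]); the r=10.5 cylinder at (8, 12) contributes a regular 8-gon of circumradius 10.5; Subtracting the remaining from the first: starting from the cone, the r=10.5 cylinder at (8, 12) misses the remaining region (no effect) — 1 connected region. The result has 1 disconnected region.

1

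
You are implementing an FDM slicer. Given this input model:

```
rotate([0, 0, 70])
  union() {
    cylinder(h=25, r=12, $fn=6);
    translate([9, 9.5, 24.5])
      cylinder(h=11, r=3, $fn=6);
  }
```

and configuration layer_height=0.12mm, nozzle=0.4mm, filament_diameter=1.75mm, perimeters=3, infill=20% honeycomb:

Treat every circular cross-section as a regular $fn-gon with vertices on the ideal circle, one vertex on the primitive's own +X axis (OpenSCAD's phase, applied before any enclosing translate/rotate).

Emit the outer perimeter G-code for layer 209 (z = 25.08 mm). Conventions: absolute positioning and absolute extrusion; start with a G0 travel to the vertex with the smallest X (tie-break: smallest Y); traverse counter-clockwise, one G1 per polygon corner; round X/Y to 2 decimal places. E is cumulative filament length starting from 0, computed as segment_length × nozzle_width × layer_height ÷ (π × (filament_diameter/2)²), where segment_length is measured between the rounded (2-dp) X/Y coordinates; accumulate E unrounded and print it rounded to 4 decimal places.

G0 X-8.80 Y11.19 Z25.08
G1 X-6.87 Y8.89 E0.0599
G1 X-3.92 Y9.41 E0.1197
G1 X-2.89 Y12.23 E0.1796
G1 X-4.82 Y14.53 E0.2395
G1 X-7.78 Y14.00 E0.2995
G1 X-8.80 Y11.19 E0.3592

At z = 25.08 mm: the cylinder does not reach this height (z outside [0, 25]); the r=3 cylinder at (9, 9.5) contributes a regular 6-gon of circumradius 3; Merging all regions: only the r=3 cylinder at (9, 9.5) is present, so the union is just that shape — 1 connected region; (whole slice rotated 70° about Z — lengths, areas and connectivity unchanged). The outline is a single polygon with 6 vertices. Extrusion per mm of travel: 0.4 × 0.12 / (π × 0.875²) = 0.019956. Accumulating E over each segment gives final E = 0.3592.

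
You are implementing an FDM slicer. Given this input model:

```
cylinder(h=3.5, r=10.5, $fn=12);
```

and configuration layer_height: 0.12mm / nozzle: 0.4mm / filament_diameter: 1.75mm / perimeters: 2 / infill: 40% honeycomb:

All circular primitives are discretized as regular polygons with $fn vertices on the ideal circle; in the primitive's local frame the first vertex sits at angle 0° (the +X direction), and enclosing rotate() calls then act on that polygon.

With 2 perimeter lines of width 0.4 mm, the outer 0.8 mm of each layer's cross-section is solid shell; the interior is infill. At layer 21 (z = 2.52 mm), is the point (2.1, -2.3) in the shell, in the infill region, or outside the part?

At z = 2.52 mm: the r=10.5 cylinder gives a regular 12-gon of circumradius 10.5 (constant along its height). Overall, the cross-section is a single solid region. The nearest boundary edge runs (5.25, -9.09)→(9.09, -5.25); distance from the point to it = 7.03 mm. The point is inside the cross-section and 7.03 mm from the nearest boundary — more than the 0.8 mm shell width (2 × 0.4), so it's in the infill interior.

infill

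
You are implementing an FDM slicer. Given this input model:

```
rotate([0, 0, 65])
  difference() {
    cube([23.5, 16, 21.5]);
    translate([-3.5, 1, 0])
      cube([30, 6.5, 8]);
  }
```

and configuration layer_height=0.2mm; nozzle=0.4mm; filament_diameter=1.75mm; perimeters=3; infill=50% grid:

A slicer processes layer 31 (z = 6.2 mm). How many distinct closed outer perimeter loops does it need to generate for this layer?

2

At z = 6.2 mm: the cube (footprint 23.5×16) is included at this height; the cube at (-3.5, 1) is present — its section is the full 30×6.5 rectangle; Taking the first minus the rest: starting from the 23.5×16 cube, the 30×6.5 cube at (-3.5, 1) partially overlaps it — only the 152.75 mm² overlap (of its 195.00 mm²) is removed, clipping the outline — 2 connected regions; (rotated 65° about Z; rotation is an isometry so areas/perimeters/island counts are preserved). The result has 2 disconnected regions.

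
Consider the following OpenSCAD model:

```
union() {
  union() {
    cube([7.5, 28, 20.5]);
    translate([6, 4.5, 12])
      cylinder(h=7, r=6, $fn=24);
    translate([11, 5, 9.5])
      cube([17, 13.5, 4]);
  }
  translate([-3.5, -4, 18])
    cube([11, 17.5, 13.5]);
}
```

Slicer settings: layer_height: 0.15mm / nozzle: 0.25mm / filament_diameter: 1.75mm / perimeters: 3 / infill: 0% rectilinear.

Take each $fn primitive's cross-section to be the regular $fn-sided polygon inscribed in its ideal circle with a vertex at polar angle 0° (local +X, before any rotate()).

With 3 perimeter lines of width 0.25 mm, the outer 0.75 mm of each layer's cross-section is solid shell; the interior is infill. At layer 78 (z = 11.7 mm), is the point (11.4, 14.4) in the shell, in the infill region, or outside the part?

At z = 11.7 mm: the cube is present — its section is the full 7.5×28 rectangle; the cylinder at (6, 4.5) does not reach this height (z outside [12, 19]); the cube at (11, 5) is present — its section is the full 17×13.5 rectangle; Merging all regions: the 2 present regions are separate (no shared area or edge), so areas and boundary lengths simply add and each stays a separate island — 2 connected regions; the cube at (-3.5, -4) is absent (z outside [18, 31.5]); Combining (union): only the result so far is present, so the union is just that shape — 2 connected regions. Overall, the cross-section has 2 separate islands. The nearest boundary edge runs (11.00, 5.00)→(11.00, 18.50); distance from the point to it = 0.40 mm. (Shell/infill is judged within the island containing the point — the largest one.) The point is inside the cross-section, 0.40 mm from the nearest boundary — within the 0.75 mm shell band (3 × 0.25).

shell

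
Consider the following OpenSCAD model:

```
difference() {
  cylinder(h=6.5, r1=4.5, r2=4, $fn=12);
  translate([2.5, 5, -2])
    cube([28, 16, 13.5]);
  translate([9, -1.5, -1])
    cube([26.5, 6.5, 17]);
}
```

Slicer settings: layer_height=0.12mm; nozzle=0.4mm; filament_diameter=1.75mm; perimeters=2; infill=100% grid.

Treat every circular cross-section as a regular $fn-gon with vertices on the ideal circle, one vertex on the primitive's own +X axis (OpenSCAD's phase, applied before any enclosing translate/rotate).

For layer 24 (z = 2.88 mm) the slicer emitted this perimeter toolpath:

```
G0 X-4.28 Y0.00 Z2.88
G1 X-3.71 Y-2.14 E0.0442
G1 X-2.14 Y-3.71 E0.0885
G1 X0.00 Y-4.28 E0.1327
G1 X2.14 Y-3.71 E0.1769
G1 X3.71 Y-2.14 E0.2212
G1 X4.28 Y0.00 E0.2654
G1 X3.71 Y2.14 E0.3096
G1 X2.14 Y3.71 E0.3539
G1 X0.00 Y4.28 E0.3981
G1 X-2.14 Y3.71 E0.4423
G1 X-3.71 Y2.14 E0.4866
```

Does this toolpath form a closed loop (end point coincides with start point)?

Start point (G0): (-4.28, 0.00). End point (last G1): the path does not return to the start — open.

no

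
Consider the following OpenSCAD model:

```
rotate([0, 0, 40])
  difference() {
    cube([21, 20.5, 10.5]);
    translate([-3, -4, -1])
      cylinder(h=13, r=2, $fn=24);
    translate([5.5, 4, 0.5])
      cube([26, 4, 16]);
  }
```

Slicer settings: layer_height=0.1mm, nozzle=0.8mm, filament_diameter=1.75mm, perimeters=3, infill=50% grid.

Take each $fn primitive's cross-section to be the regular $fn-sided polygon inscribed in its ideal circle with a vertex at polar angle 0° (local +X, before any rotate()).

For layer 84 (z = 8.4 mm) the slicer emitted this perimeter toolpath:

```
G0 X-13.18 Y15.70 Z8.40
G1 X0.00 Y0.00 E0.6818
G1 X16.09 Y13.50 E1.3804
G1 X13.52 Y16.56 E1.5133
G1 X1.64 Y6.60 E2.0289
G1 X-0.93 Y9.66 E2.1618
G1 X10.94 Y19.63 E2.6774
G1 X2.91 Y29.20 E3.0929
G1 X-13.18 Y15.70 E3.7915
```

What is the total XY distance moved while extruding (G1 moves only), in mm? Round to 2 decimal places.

113.99 mm

Sum the Euclidean lengths of each G1 segment: total = 113.99 mm.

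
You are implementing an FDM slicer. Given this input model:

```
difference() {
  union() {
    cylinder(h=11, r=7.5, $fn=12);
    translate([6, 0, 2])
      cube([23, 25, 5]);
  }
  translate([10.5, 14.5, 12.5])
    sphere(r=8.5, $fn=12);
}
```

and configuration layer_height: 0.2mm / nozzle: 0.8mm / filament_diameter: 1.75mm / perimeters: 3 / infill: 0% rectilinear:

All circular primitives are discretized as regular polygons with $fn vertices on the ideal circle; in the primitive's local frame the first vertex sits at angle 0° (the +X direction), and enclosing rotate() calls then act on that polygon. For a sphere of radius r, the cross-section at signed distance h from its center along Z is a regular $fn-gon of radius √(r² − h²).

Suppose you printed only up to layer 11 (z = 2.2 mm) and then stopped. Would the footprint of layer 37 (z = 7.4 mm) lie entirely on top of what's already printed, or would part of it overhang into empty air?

entirely on top

Compare the two slices. At z = 2.2: the r=7.5 cylinder gives a regular 12-gon of circumradius 7.5 (constant along its height) (area = (12/2)·7.500²·sin(360°/12) = 168.75 mm²); the cube at (6, 0) (footprint 23×25) is included at this height (area 575.00 mm²); Combining (union): the regions partially overlap — summed areas 743.75 mm² minus the doubly-counted overlap 3.86 mm² gives 739.89 mm² — area = 739.89 mm²; the sphere at (10.5, 14.5) is absent (|z−center|=10.300 > r=8.5); After the difference (first − rest): none of the subtracted shapes is present at this height, so that combined region is unchanged — area = 739.89 mm². At z = 7.4: the r=7.5 cylinder contributes a regular 12-gon of circumradius 7.5 (area = (12/2)·7.500²·sin(360°/12) = 168.75 mm²); the cube at (6, 0) does not reach this height (z outside [2, 7]); Taking the union: only the r=7.5 cylinder is present, so the union is just that shape — area = 168.75 mm²; the r=8.5 sphere at (10.5, 14.5) contributes a regular 12-gon of circumradius √(8.5²−5.1²) = 6.800 (area = (12/2)·6.800²·sin(360°/12) = 138.72 mm²); Taking the first minus the rest: starting from that combined region (168.75 mm²), the r=8.5 sphere at (10.5, 14.5) misses the remaining region (no effect) — area = 168.75 mm². Checking containment: the cross-section at z = 7.4 is a subset of the cross-section at z = 2.2.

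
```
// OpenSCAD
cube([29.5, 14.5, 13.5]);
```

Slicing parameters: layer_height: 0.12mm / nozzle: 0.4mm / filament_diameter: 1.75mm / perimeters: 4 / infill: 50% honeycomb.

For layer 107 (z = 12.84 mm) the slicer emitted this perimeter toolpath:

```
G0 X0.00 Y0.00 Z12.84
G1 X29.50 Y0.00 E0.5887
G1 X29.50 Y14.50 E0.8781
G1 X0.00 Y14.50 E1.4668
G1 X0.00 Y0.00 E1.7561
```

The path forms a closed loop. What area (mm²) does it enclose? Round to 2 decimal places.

Apply the shoelace formula to the sequence of (X, Y) vertices; enclosed area = 427.75 mm².

427.75 mm²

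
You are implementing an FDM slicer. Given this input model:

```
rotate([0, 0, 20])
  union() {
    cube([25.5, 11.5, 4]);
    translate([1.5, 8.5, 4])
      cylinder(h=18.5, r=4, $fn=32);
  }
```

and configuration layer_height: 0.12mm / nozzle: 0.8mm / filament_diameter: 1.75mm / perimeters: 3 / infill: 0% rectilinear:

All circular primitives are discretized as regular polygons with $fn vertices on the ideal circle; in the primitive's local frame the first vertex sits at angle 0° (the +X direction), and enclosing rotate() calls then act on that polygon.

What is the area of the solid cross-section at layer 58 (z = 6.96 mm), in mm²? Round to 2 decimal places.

At z = 6.96 mm: the cube is not intersected at this z (z outside [0, 4]); the cylinder at (1.5, 8.5): section is a regular 32-gon, circumradius r=4 (area = (32/2)·4.000²·sin(360°/32) = 49.94 mm²); Combining (union): only the r=4 cylinder at (1.5, 8.5) is present, so the union is just that shape — area = 49.94 mm²; (whole slice rotated 20° about Z — lengths, areas and connectivity unchanged). Overall, the cross-section is a single solid region. Net area = 49.94 mm².

49.94 mm²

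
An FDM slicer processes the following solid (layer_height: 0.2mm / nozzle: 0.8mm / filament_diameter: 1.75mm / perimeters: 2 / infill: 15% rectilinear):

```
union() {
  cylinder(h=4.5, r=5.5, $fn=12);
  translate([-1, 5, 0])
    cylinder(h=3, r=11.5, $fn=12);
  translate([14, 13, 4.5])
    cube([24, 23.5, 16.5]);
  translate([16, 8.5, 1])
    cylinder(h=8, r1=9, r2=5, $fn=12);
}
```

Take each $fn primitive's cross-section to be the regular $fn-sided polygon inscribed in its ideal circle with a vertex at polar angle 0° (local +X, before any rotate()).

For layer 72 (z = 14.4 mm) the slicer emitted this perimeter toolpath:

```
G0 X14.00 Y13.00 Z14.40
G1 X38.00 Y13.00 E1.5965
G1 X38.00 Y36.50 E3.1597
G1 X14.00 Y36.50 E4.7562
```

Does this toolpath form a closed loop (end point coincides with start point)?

no

Start point (G0): (14.00, 13.00). End point (last G1): the path does not return to the start — open.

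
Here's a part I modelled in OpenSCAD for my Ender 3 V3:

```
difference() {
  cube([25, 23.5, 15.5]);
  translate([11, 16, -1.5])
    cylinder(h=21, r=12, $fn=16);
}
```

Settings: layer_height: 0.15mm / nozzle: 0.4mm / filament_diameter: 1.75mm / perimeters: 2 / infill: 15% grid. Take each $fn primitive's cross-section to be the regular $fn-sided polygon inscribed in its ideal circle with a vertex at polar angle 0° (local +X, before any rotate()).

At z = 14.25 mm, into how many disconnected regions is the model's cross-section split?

2

At z = 14.25 mm: the cube is present — its section is the full 25×23.5 rectangle; the r=12 cylinder at (11, 16) gives a regular 16-gon of circumradius 12 (constant along its height); Taking the first minus the rest: starting from the 25×23.5 cube, the r=12 cylinder at (11, 16) partially overlaps it — only the 380.27 mm² overlap (of its 440.85 mm²) is removed, clipping the outline — 2 connected regions. The result has 2 disconnected regions.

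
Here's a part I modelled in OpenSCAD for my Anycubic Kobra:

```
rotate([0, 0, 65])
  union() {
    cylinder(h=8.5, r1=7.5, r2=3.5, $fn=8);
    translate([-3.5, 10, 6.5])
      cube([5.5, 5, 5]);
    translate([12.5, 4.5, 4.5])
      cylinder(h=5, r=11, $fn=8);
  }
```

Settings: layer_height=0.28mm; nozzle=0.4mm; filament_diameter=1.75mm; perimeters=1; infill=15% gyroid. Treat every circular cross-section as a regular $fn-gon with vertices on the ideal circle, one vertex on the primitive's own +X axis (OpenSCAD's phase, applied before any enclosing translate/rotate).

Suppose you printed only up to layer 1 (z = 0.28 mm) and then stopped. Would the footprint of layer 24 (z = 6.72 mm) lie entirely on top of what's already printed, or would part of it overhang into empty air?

part overhangs

Compare the two slices. At z = 0.28: the cone (r1=7.5→r2=3.5) has section circumradius 7.368 here — a regular 8-gon (area = (8/2)·7.368²·sin(360°/8) = 153.56 mm²); the cube at (-3.5, 10) is not intersected at this z (z outside [6.5, 11.5]); the cylinder at (12.5, 4.5) does not reach this height (z outside [4.5, 9.5]); Taking the union: only the cone is present, so the union is just that shape — area = 153.56 mm²; (rotated 65° about Z; rotation is an isometry so areas/perimeters/island counts are preserved). At z = 6.72: the cone (r1=7.5→r2=3.5) has section circumradius 4.338 here — a regular 8-gon (area = (8/2)·4.338²·sin(360°/8) = 53.22 mm²); the cube at (-3.5, 10) (footprint 5.5×5) is included at this height (area 27.50 mm²); the cylinder at (12.5, 4.5): section is a regular 8-gon, circumradius r=11 (area = (8/2)·11.000²·sin(360°/8) = 342.24 mm²); Combining (union): the regions partially overlap — summed areas 422.96 mm² minus the doubly-counted overlap 3.80 mm² gives 419.16 mm² — area = 419.16 mm²; (whole slice rotated 65° about Z — lengths, areas and connectivity unchanged). Checking containment: at z = 6.72 the cross-section extends beyond the z = 0.28 cross-section by about 338.05 mm².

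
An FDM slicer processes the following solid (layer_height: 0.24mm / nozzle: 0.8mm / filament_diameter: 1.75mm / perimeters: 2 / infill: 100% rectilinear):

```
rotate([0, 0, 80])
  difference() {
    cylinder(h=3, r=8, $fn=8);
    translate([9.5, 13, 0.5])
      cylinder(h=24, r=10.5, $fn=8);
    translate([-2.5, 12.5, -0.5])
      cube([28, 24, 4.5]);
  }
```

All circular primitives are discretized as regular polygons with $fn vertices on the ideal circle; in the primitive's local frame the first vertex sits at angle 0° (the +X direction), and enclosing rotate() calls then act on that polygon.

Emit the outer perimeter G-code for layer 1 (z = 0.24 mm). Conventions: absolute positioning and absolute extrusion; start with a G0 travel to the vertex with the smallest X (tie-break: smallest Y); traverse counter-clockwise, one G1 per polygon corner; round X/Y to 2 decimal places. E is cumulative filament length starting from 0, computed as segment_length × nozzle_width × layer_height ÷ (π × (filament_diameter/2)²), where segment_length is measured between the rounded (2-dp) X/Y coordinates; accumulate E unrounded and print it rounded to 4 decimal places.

G0 X-7.88 Y1.39 Z0.24
G1 X-6.55 Y-4.59 E0.4890
G1 X-1.39 Y-7.88 E0.9775
G1 X4.59 Y-6.55 E1.4665
G1 X7.88 Y-1.39 E1.9550
G1 X6.55 Y4.59 E2.4440
G1 X1.39 Y7.88 E2.9325
G1 X-4.59 Y6.55 E3.4215
G1 X-7.88 Y1.39 E3.9100

At z = 0.24 mm: the r=8 cylinder contributes a regular 8-gon of circumradius 8; the cylinder at (9.5, 13) does not reach this height (z outside [0.5, 24.5]); the 28×24 cube at (-2.5, 12.5) contributes its full rectangle; After the difference (first − rest): starting from the r=8 cylinder, the 28×24 cube at (-2.5, 12.5) misses the remaining region (no effect) — 1 connected region; (whole slice rotated 80° about Z — lengths, areas and connectivity unchanged). The outline is a single polygon with 8 vertices. Extrusion per mm of travel: 0.8 × 0.24 / (π × 0.875²) = 0.079824. Accumulating E over each segment gives final E = 3.9100.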